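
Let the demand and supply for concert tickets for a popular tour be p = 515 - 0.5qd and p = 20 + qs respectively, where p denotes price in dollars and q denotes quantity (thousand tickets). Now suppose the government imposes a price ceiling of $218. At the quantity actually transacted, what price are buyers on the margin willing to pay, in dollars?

416

Rearranging demand gives qd = 1030 - 2p; rearranging supply gives qs = p - 20. Setting quantity demanded equal to quantity supplied, 1030 - 2p = p - 20, gives p* = 350 and q* = 330.
Since 218 < 350, the ceiling is binding.
At p = 218: qd = 1030 - 2·218 = 594 and qs = 218 - 20 = 198.
Only 198 units reach the market. On the demand curve, the marginal buyer's willingness to pay at q = 198 is (1030 - 198)/2 = 416.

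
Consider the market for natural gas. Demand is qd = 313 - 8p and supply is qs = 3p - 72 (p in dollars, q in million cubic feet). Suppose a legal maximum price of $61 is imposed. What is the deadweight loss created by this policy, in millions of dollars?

0

Equilibrium: 313 - 8p = 3p - 72, so 385 = 11p and p* = 35, q* = 33.
Since 61 is above p* = 35, the ceiling does not bind and the free-market outcome prevails.
Since the control does not bind, no trades are prevented and deadweight loss is zero.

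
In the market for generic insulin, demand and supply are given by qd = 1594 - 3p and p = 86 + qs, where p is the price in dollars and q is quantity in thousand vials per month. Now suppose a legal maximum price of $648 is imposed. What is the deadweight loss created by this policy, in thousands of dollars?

Rearranging supply gives qs = p - 86. In a free market, 1594 - 3p = p - 86 gives the equilibrium p* = 420, q* = 334.
The ceiling of 648 is above the equilibrium price 420, so it is not binding; the market clears at p* = 420, q* = 334.
Since the control does not bind, no trades are prevented and deadweight loss is zero.

0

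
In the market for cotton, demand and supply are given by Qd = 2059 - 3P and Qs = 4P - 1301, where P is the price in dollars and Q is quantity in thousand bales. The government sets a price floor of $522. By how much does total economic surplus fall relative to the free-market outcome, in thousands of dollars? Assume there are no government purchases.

4630.5

Without the control the market clears where 2059 - 3P = 4P - 1301, i.e. P* = 480 and Q* = 619.
The floor of 522 is above the equilibrium price 480, so it binds.
At P = 522: Qd = 2059 - 3·522 = 493 and Qs = 4·522 - 1301 = 787.
Quantity traded falls to 493. At Q = 493 the demand price is (2059 - 493)/3 = 522 and the supply price is (1301 + 493)/4 = 448.5.
Deadweight loss = ½ · (522 - 448.5) · (619 - 493) = ½ · 73.5 · 126 = 4630.5.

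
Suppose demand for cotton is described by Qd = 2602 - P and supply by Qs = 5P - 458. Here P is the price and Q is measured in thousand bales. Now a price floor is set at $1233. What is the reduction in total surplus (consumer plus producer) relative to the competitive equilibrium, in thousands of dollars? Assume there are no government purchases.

313637.4

In a free market, 2602 - P = 5P - 458 gives the equilibrium P* = 510, Q* = 2092.
Since 1233 > 510, the floor is binding.
At P = 1233: Qd = 2602 - 1233 = 1369 and Qs = 5·1233 - 458 = 5707.
Quantity traded falls to 1369. At Q = 1369 the demand price is 2602 - 1369 = 1233 and the supply price is (458 + 1369)/5 = 365.4.
Deadweight loss = ½ · (1233 - 365.4) · (2092 - 1369) = ½ · 867.6 · 723 = 313637.4.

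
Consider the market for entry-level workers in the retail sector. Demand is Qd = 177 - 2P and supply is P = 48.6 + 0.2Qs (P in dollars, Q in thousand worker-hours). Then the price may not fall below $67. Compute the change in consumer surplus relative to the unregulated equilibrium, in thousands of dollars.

-350

Rearranging supply gives Qs = 5P - 243. In a free market, 177 - 2P = 5P - 243 gives the equilibrium P* = 60, Q* = 57.
The floor of 67 is above the equilibrium price 60, so it binds.
At P = 67: Qd = 177 - 2·67 = 43 and Qs = 5·67 - 243 = 92.
Consumer surplus without the control is ½ · (88.5 - 60) · 57 = 812.25.
With the floor, consumers buy 43 units at 67, so CS = ½ · (88.5 - 67) · 43 = 462.25.
Change in consumer surplus = 462.25 - 812.25 = -350.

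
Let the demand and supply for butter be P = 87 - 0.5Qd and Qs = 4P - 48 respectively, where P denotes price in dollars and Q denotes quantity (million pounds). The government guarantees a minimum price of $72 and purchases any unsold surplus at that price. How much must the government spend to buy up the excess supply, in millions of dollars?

15120

Rearranging demand gives Qd = 174 - 2P. Without the control the market clears where 174 - 2P = 4P - 48, i.e. P* = 37 and Q* = 100.
Since 72 > 37, the floor is binding.
At P = 72: Qd = 174 - 2·72 = 30 and Qs = 4·72 - 48 = 240.
Surplus = Qs - Qd = 210.
Government expenditure = surplus × support price = 210 × 72 = 15120.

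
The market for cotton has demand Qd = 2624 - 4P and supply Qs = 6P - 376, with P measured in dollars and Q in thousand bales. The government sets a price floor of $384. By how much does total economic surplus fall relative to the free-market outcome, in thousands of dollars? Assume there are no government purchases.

Equilibrium: 2624 - 4P = 6P - 376, so 3000 = 10P and P* = 300, Q* = 1424.
The floor of 384 is above the equilibrium price 300, so it binds.
At P = 384: Qd = 2624 - 4·384 = 1088 and Qs = 6·384 - 376 = 1928.
Quantity traded falls to 1088. At Q = 1088 the demand price is (2624 - 1088)/4 = 384 and the supply price is (376 + 1088)/6 = 244.
Deadweight loss = ½ · (384 - 244) · (1424 - 1088) = ½ · 140 · 336 = 23520.

23520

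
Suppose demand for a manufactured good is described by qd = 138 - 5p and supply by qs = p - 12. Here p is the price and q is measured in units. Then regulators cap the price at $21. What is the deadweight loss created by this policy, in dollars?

Equilibrium: 138 - 5p = p - 12, so 150 = 6p and p* = 25, q* = 13.
Because the ceiling (21) lies below the market-clearing price, it is binding.
At p = 21: qd = 138 - 5·21 = 33 and qs = 21 - 12 = 9.
Quantity traded falls to 9. At q = 9 the demand price is (138 - 9)/5 = 25.8 and the supply price is 12 + 9 = 21.
Deadweight loss = ½ · (25.8 - 21) · (13 - 9) = ½ · 4.8 · 4 = 9.6.

9.6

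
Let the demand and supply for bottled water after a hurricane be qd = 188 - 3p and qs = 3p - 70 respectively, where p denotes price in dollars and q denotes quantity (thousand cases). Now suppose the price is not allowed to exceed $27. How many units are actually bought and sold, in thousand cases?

11

In a free market, 188 - 3p = 3p - 70 gives the equilibrium p* = 43, q* = 59.
The ceiling of 27 is below the equilibrium price 43, so it binds.
At p = 27: qd = 188 - 3·27 = 107 and qs = 3·27 - 70 = 11.
The quantity actually transacted is the short side, supply: 11.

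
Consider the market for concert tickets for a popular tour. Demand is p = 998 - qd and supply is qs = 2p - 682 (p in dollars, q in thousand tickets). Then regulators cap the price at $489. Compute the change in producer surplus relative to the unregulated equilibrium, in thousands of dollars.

Rearranging demand gives qd = 998 - p. Equilibrium: 998 - p = 2p - 682, so 1680 = 3p and p* = 560, q* = 438.
Since 489 < 560, the ceiling is binding.
At p = 489: qd = 998 - 489 = 509 and qs = 2·489 - 682 = 296.
Producer surplus without the control is ½ · (560 - 341) · 438 = 47961.
With the ceiling, producers sell 296 units at 489, so PS = ½ · (489 - 341) · 296 = 21904.
Change in producer surplus = 21904 - 47961 = -26057.

-26057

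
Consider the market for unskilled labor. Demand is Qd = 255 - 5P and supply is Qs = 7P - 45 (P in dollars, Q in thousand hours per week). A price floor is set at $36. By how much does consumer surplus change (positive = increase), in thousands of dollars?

-1127.5

Setting quantity demanded equal to quantity supplied, 255 - 5P = 7P - 45, gives P* = 25 and Q* = 130.
Since 36 > 25, the floor is binding.
At P = 36: Qd = 255 - 5·36 = 75 and Qs = 7·36 - 45 = 207.
Consumer surplus without the control is ½ · (51 - 25) · 130 = 1690.
With the floor, consumers buy 75 units at 36, so CS = ½ · (51 - 36) · 75 = 562.5.
Change in consumer surplus = 562.5 - 1690 = -1127.5.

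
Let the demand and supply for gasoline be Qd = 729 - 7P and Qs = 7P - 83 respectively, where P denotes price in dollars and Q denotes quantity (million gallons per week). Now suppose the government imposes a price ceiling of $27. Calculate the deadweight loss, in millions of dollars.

6727

Setting quantity demanded equal to quantity supplied, 729 - 7P = 7P - 83, gives P* = 58 and Q* = 323.
Since 27 < 58, the ceiling is binding.
At P = 27: Qd = 729 - 7·27 = 540 and Qs = 7·27 - 83 = 106.
Quantity traded falls to 106. At Q = 106 the demand price is (729 - 106)/7 = 89 and the supply price is (83 + 106)/7 = 27.
Deadweight loss = ½ · (89 - 27) · (323 - 106) = ½ · 62 · 217 = 6727.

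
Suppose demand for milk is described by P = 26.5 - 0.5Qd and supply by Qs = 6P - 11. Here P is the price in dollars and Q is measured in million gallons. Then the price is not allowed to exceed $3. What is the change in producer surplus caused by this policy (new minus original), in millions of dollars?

-110

Rearranging demand gives Qd = 53 - 2P. Without the control the market clears where 53 - 2P = 6P - 11, i.e. P* = 8 and Q* = 37.
Because the ceiling (3) lies below the market-clearing price, it is binding.
At P = 3: Qd = 53 - 2·3 = 47 and Qs = 6·3 - 11 = 7.
Producer surplus without the control is ½ · (8 - 11/6) · 37 = 1369/12.
With the ceiling, producers sell 7 units at 3, so PS = ½ · (3 - 11/6) · 7 = 49/12.
Change in producer surplus = 49/12 - 1369/12 = -110.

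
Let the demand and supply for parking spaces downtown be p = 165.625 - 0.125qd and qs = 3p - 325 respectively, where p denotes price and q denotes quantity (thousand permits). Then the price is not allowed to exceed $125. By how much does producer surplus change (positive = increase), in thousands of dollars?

-2187.5

Rearranging demand gives qd = 1325 - 8p. In a free market, 1325 - 8p = 3p - 325 gives the equilibrium p* = 150, q* = 125.
Because the ceiling (125) lies below the market-clearing price, it is binding.
At p = 125: qd = 1325 - 8·125 = 325 and qs = 3·125 - 325 = 50.
Producer surplus without the control is ½ · (150 - 325/3) · 125 = 15625/6.
With the ceiling, producers sell 50 units at 125, so PS = ½ · (125 - 325/3) · 50 = 1250/3.
Change in producer surplus = 1250/3 - 15625/6 = -2187.5.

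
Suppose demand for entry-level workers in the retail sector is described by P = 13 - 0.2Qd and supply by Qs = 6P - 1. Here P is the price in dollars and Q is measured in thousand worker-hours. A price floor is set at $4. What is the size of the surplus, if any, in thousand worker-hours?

Rearranging demand gives Qd = 65 - 5P. Without the control the market clears where 65 - 5P = 6P - 1, i.e. P* = 6 and Q* = 35.
Since 4 is below P* = 6, the floor does not bind and the free-market outcome prevails.
Since the control does not bind, there is no surplus.

0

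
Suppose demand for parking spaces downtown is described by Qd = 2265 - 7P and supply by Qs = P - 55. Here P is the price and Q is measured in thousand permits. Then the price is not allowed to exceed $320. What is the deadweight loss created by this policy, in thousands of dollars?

In a free market, 2265 - 7P = P - 55 gives the equilibrium P* = 290, Q* = 235.
Since 320 is above P* = 290, the ceiling does not bind and the free-market outcome prevails.
Since the control does not bind, no trades are prevented and deadweight loss is zero.

0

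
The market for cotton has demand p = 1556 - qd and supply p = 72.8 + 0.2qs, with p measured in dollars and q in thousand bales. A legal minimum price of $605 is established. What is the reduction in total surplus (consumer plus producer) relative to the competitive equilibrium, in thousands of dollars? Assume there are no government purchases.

48735

Rearranging demand gives qd = 1556 - p; rearranging supply gives qs = 5p - 364. Equilibrium: 1556 - p = 5p - 364, so 1920 = 6p and p* = 320, q* = 1236.
The floor of 605 is above the equilibrium price 320, so it binds.
At p = 605: qd = 1556 - 605 = 951 and qs = 5·605 - 364 = 2661.
Quantity traded falls to 951. At q = 951 the demand price is 1556 - 951 = 605 and the supply price is (364 + 951)/5 = 263.
Deadweight loss = ½ · (605 - 263) · (1236 - 951) = ½ · 342 · 285 = 48735.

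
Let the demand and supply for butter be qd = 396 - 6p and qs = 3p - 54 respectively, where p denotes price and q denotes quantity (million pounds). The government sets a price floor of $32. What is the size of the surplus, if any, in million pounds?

Equilibrium: 396 - 6p = 3p - 54, so 450 = 9p and p* = 50, q* = 96.
Since 32 is below p* = 50, the floor does not bind and the free-market outcome prevails.
Since the control does not bind, there is no surplus.

0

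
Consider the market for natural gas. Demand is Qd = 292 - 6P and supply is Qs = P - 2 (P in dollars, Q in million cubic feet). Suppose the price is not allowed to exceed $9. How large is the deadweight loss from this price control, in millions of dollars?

635.25

Without the control the market clears where 292 - 6P = P - 2, i.e. P* = 42 and Q* = 40.
Since 9 < 42, the ceiling is binding.
At P = 9: Qd = 292 - 6·9 = 238 and Qs = 9 - 2 = 7.
Quantity traded falls to 7. At Q = 7 the demand price is (292 - 7)/6 = 47.5 and the supply price is 2 + 7 = 9.
Deadweight loss = ½ · (47.5 - 9) · (40 - 7) = ½ · 38.5 · 33 = 635.25.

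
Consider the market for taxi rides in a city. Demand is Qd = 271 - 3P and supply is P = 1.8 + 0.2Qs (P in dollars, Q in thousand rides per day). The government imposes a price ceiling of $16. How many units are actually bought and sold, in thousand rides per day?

Rearranging supply gives Qs = 5P - 9. Without the control the market clears where 271 - 3P = 5P - 9, i.e. P* = 35 and Q* = 166.
Because the ceiling (16) lies below the market-clearing price, it is binding.
At P = 16: Qd = 271 - 3·16 = 223 and Qs = 5·16 - 9 = 71.
The quantity actually transacted is the short side, supply: 71.

71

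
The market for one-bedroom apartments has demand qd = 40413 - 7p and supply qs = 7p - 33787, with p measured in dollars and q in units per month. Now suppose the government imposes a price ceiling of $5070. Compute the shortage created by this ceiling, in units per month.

Equilibrium: 40413 - 7p = 7p - 33787, so 74200 = 14p and p* = 5300, q* = 3313.
Since 5070 < 5300, the ceiling is binding.
At p = 5070: qd = 40413 - 7·5070 = 4923 and qs = 7·5070 - 33787 = 1703.
Shortage = qd - qs = 4923 - 1703 = 3220.

3220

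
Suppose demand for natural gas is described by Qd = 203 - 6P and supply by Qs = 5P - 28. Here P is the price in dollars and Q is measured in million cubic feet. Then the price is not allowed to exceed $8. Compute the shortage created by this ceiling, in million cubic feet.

Equilibrium: 203 - 6P = 5P - 28, so 231 = 11P and P* = 21, Q* = 77.
Because the ceiling (8) lies below the market-clearing price, it is binding.
At P = 8: Qd = 203 - 6·8 = 155 and Qs = 5·8 - 28 = 12.
Shortage = Qd - Qs = 155 - 12 = 143.

143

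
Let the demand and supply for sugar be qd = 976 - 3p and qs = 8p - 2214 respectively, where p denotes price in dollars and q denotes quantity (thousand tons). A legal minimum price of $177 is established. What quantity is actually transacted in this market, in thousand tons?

Without the control the market clears where 976 - 3p = 8p - 2214, i.e. p* = 290 and q* = 106.
The floor of 177 is below the equilibrium price 290, so it is not binding; the market clears at p* = 290, q* = 106.

106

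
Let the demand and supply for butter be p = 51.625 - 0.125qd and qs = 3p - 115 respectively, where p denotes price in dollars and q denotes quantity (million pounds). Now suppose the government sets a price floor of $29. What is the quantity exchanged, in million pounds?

29

Rearranging demand gives qd = 413 - 8p. Setting quantity demanded equal to quantity supplied, 413 - 8p = 3p - 115, gives p* = 48 and q* = 29.
The floor of 29 is below the equilibrium price 48, so it is not binding; the market clears at p* = 48, q* = 29.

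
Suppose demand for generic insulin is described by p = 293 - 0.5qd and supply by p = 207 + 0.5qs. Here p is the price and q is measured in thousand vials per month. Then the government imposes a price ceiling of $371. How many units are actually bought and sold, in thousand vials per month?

Rearranging demand gives qd = 586 - 2p; rearranging supply gives qs = 2p - 414. Without the control the market clears where 586 - 2p = 2p - 414, i.e. p* = 250 and q* = 86.
Since 371 is above p* = 250, the ceiling does not bind and the free-market outcome prevails.

86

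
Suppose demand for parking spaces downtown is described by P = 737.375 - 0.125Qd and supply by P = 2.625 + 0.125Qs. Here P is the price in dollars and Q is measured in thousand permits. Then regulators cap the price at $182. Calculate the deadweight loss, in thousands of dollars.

Rearranging demand gives Qd = 5899 - 8P; rearranging supply gives Qs = 8P - 21. Without the control the market clears where 5899 - 8P = 8P - 21, i.e. P* = 370 and Q* = 2939.
Because the ceiling (182) lies below the market-clearing price, it is binding.
At P = 182: Qd = 5899 - 8·182 = 4443 and Qs = 8·182 - 21 = 1435.
Quantity traded falls to 1435. At Q = 1435 the demand price is (5899 - 1435)/8 = 558 and the supply price is (21 + 1435)/8 = 182.
Deadweight loss = ½ · (558 - 182) · (2939 - 1435) = ½ · 376 · 1504 = 282752.

282752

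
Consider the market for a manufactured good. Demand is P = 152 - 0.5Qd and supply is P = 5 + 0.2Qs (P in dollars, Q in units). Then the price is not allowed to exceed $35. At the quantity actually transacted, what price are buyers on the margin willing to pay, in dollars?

77

Rearranging demand gives Qd = 304 - 2P; rearranging supply gives Qs = 5P - 25. Without the control the market clears where 304 - 2P = 5P - 25, i.e. P* = 47 and Q* = 210.
Because the ceiling (35) lies below the market-clearing price, it is binding.
At P = 35: Qd = 304 - 2·35 = 234 and Qs = 5·35 - 25 = 150.
Only 150 units reach the market. On the demand curve, the marginal buyer's willingness to pay at Q = 150 is (304 - 150)/2 = 77.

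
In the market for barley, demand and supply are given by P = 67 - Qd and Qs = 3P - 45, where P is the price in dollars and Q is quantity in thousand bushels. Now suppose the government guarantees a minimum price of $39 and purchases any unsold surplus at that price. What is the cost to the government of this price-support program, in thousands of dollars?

1716

Rearranging demand gives Qd = 67 - P. Equilibrium: 67 - P = 3P - 45, so 112 = 4P and P* = 28, Q* = 39.
Since 39 > 28, the floor is binding.
At P = 39: Qd = 67 - 39 = 28 and Qs = 3·39 - 45 = 72.
Surplus = Qs - Qd = 44.
Government expenditure = surplus × support price = 44 × 39 = 1716.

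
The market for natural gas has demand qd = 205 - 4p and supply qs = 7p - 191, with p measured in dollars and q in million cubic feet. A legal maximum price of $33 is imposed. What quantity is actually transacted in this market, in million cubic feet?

40

Setting quantity demanded equal to quantity supplied, 205 - 4p = 7p - 191, gives p* = 36 and q* = 61.
Because the ceiling (33) lies below the market-clearing price, it is binding.
At p = 33: qd = 205 - 4·33 = 73 and qs = 7·33 - 191 = 40.
The quantity actually transacted is the short side, supply: 40.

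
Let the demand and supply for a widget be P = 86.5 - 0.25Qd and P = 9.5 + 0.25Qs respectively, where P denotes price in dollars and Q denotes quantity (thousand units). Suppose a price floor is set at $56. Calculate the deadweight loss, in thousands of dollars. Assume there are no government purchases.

Rearranging demand gives Qd = 346 - 4P; rearranging supply gives Qs = 4P - 38. Equilibrium: 346 - 4P = 4P - 38, so 384 = 8P and P* = 48, Q* = 154.
Since 56 > 48, the floor is binding.
At P = 56: Qd = 346 - 4·56 = 122 and Qs = 4·56 - 38 = 186.
Quantity traded falls to 122. At Q = 122 the demand price is (346 - 122)/4 = 56 and the supply price is (38 + 122)/4 = 40.
Deadweight loss = ½ · (56 - 40) · (154 - 122) = ½ · 16 · 32 = 256.

256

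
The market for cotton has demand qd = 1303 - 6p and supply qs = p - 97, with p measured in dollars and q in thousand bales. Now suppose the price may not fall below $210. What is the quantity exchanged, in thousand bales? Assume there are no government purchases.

Equilibrium: 1303 - 6p = p - 97, so 1400 = 7p and p* = 200, q* = 103.
Since 210 > 200, the floor is binding.
At p = 210: qd = 1303 - 6·210 = 43 and qs = 210 - 97 = 113.
The quantity actually transacted is the short side, demand: 43.

43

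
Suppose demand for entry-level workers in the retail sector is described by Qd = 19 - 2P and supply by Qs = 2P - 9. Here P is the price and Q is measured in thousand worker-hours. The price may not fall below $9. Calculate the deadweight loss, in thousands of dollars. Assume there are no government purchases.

Without the control the market clears where 19 - 2P = 2P - 9, i.e. P* = 7 and Q* = 5.
Because the floor (9) lies above the market-clearing price, it is binding.
At P = 9: Qd = 19 - 2·9 = 1 and Qs = 2·9 - 9 = 9.
Quantity traded falls to 1. At Q = 1 the demand price is (19 - 1)/2 = 9 and the supply price is (9 + 1)/2 = 5.
Deadweight loss = ½ · (9 - 5) · (5 - 1) = ½ · 4 · 4 = 8.

8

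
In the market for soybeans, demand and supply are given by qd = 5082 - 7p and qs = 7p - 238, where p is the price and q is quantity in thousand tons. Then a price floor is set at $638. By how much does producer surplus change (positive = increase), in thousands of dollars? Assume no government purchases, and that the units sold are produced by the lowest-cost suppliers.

-74046

In a free market, 5082 - 7p = 7p - 238 gives the equilibrium p* = 380, q* = 2422.
Since 638 > 380, the floor is binding.
At p = 638: qd = 5082 - 7·638 = 616 and qs = 7·638 - 238 = 4228.
Producer surplus without the control is ½ · (380 - 34) · 2422 = 419006.
With the floor, 616 units are sold at 638. The supply price at q = 616 is 122, so PS = ½ · [(638 - 34) + (638 - 122)] · 616 = 344960.
Change in producer surplus = 344960 - 419006 = -74046.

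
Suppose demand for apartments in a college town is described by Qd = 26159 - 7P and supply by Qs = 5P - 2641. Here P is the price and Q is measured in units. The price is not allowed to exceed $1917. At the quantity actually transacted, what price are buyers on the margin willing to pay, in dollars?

2745

Setting quantity demanded equal to quantity supplied, 26159 - 7P = 5P - 2641, gives P* = 2400 and Q* = 9359.
The ceiling of 1917 is below the equilibrium price 2400, so it binds.
At P = 1917: Qd = 26159 - 7·1917 = 12740 and Qs = 5·1917 - 2641 = 6944.
Only 6944 units reach the market. On the demand curve, the marginal buyer's willingness to pay at Q = 6944 is (26159 - 6944)/7 = 2745.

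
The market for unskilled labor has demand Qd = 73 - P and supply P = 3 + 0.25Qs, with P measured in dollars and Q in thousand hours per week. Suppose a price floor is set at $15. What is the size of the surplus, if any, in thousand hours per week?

Rearranging supply gives Qs = 4P - 12. In a free market, 73 - P = 4P - 12 gives the equilibrium P* = 17, Q* = 56.
The floor of 15 is below the equilibrium price 17, so it is not binding; the market clears at P* = 17, Q* = 56.
Since the control does not bind, there is no surplus.

0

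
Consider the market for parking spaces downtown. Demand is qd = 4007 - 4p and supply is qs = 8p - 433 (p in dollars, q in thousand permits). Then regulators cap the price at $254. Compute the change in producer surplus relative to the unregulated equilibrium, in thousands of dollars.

-239308

Equilibrium: 4007 - 4p = 8p - 433, so 4440 = 12p and p* = 370, q* = 2527.
Since 254 < 370, the ceiling is binding.
At p = 254: qd = 4007 - 4·254 = 2991 and qs = 8·254 - 433 = 1599.
Producer surplus without the control is ½ · (370 - 54.125) · 2527 = 399108.0625.
With the ceiling, producers sell 1599 units at 254, so PS = ½ · (254 - 54.125) · 1599 = 159800.0625.
Change in producer surplus = 159800.0625 - 399108.0625 = -239308.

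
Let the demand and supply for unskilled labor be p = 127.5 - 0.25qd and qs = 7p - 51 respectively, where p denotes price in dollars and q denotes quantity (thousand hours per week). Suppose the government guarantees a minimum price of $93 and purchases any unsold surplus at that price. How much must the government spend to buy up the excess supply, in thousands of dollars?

Rearranging demand gives qd = 510 - 4p. Setting quantity demanded equal to quantity supplied, 510 - 4p = 7p - 51, gives p* = 51 and q* = 306.
Because the floor (93) lies above the market-clearing price, it is binding.
At p = 93: qd = 510 - 4·93 = 138 and qs = 7·93 - 51 = 600.
Surplus = qs - qd = 462.
Government expenditure = surplus × support price = 462 × 93 = 42966.

42966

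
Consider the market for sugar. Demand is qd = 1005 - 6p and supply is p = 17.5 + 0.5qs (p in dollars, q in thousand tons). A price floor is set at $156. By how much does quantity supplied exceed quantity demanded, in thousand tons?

Rearranging supply gives qs = 2p - 35. Equilibrium: 1005 - 6p = 2p - 35, so 1040 = 8p and p* = 130, q* = 225.
Since 156 > 130, the floor is binding.
At p = 156: qd = 1005 - 6·156 = 69 and qs = 2·156 - 35 = 277.
Surplus = qs - qd = 277 - 69 = 208.

208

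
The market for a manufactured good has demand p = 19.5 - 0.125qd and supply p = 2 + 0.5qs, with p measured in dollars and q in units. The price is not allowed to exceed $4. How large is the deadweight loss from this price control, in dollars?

180

Rearranging demand gives qd = 156 - 8p; rearranging supply gives qs = 2p - 4. In a free market, 156 - 8p = 2p - 4 gives the equilibrium p* = 16, q* = 28.
Because the ceiling (4) lies below the market-clearing price, it is binding.
At p = 4: qd = 156 - 8·4 = 124 and qs = 2·4 - 4 = 4.
Quantity traded falls to 4. At q = 4 the demand price is (156 - 4)/8 = 19 and the supply price is (4 + 4)/2 = 4.
Deadweight loss = ½ · (19 - 4) · (28 - 4) = ½ · 15 · 24 = 180.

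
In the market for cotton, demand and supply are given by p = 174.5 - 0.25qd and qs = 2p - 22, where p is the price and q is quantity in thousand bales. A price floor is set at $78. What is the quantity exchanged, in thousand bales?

Rearranging demand gives qd = 698 - 4p. In a free market, 698 - 4p = 2p - 22 gives the equilibrium p* = 120, q* = 218.
The floor of 78 is below the equilibrium price 120, so it is not binding; the market clears at p* = 120, q* = 218.

218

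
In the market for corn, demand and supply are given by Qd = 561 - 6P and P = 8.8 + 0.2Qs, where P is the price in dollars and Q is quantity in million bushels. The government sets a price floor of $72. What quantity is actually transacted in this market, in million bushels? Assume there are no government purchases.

Rearranging supply gives Qs = 5P - 44. Equilibrium: 561 - 6P = 5P - 44, so 605 = 11P and P* = 55, Q* = 231.
Since 72 > 55, the floor is binding.
At P = 72: Qd = 561 - 6·72 = 129 and Qs = 5·72 - 44 = 316.
The quantity actually transacted is the short side, demand: 129.

129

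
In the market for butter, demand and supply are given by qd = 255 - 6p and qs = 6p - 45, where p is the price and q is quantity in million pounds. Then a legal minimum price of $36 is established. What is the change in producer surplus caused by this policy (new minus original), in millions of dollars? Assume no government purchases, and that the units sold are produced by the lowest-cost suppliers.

66

Setting quantity demanded equal to quantity supplied, 255 - 6p = 6p - 45, gives p* = 25 and q* = 105.
Since 36 > 25, the floor is binding.
At p = 36: qd = 255 - 6·36 = 39 and qs = 6·36 - 45 = 171.
Producer surplus without the control is ½ · (25 - 7.5) · 105 = 918.75.
With the floor, 39 units are sold at 36. The supply price at q = 39 is 14, so PS = ½ · [(36 - 7.5) + (36 - 14)] · 39 = 984.75.
Change in producer surplus = 984.75 - 918.75 = 66.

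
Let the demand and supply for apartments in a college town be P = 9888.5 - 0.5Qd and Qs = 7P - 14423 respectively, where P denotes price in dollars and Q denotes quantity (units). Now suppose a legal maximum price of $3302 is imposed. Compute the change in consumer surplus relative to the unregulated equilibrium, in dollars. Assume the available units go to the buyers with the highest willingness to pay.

1290069

Rearranging demand gives Qd = 19777 - 2P. Setting quantity demanded equal to quantity supplied, 19777 - 2P = 7P - 14423, gives P* = 3800 and Q* = 12177.
The ceiling of 3302 is below the equilibrium price 3800, so it binds.
At P = 3302: Qd = 19777 - 2·3302 = 13173 and Qs = 7·3302 - 14423 = 8691.
Consumer surplus without the control is ½ · (9888.5 - 3800) · 12177 = 37069832.25.
With the ceiling, 8691 units are sold at 3302 (assume they go to the highest-value buyers). The demand price at Q = 8691 is 5543, so CS = ½ · [(9888.5 - 3302) + (5543 - 3302)] · 8691 = 38359901.25.
Change in consumer surplus = 38359901.25 - 37069832.25 = 1290069.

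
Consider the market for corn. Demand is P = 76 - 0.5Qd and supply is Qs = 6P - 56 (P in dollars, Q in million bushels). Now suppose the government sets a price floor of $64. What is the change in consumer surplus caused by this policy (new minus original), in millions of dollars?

Rearranging demand gives Qd = 152 - 2P. In a free market, 152 - 2P = 6P - 56 gives the equilibrium P* = 26, Q* = 100.
Since 64 > 26, the floor is binding.
At P = 64: Qd = 152 - 2·64 = 24 and Qs = 6·64 - 56 = 328.
Consumer surplus without the control is ½ · (76 - 26) · 100 = 2500.
With the floor, consumers buy 24 units at 64, so CS = ½ · (76 - 64) · 24 = 144.
Change in consumer surplus = 144 - 2500 = -2356.

-2356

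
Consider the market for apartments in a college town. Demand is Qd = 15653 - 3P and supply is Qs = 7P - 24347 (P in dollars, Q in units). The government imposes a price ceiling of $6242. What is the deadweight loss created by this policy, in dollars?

0

In a free market, 15653 - 3P = 7P - 24347 gives the equilibrium P* = 4000, Q* = 3653.
Since 6242 is above P* = 4000, the ceiling does not bind and the free-market outcome prevails.
Since the control does not bind, no trades are prevented and deadweight loss is zero.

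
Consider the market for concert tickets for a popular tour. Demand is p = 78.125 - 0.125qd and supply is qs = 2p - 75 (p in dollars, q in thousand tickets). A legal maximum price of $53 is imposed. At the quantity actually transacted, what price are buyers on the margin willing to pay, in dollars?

74.25

Rearranging demand gives qd = 625 - 8p. In a free market, 625 - 8p = 2p - 75 gives the equilibrium p* = 70, q* = 65.
Because the ceiling (53) lies below the market-clearing price, it is binding.
At p = 53: qd = 625 - 8·53 = 201 and qs = 2·53 - 75 = 31.
Only 31 units reach the market. On the demand curve, the marginal buyer's willingness to pay at q = 31 is (625 - 31)/8 = 74.25.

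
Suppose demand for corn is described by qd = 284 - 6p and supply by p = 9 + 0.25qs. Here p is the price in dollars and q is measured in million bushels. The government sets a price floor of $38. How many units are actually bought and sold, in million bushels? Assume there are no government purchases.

56

Rearranging supply gives qs = 4p - 36. Without the control the market clears where 284 - 6p = 4p - 36, i.e. p* = 32 and q* = 92.
Since 38 > 32, the floor is binding.
At p = 38: qd = 284 - 6·38 = 56 and qs = 4·38 - 36 = 116.
The quantity actually transacted is the short side, demand: 56.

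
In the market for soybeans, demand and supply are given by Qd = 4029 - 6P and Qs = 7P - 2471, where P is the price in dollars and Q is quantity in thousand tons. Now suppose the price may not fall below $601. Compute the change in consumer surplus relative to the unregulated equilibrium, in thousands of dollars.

Without the control the market clears where 4029 - 6P = 7P - 2471, i.e. P* = 500 and Q* = 1029.
Since 601 > 500, the floor is binding.
At P = 601: Qd = 4029 - 6·601 = 423 and Qs = 7·601 - 2471 = 1736.
Consumer surplus without the control is ½ · (671.5 - 500) · 1029 = 88236.75.
With the floor, consumers buy 423 units at 601, so CS = ½ · (671.5 - 601) · 423 = 14910.75.
Change in consumer surplus = 14910.75 - 88236.75 = -73326.

-73326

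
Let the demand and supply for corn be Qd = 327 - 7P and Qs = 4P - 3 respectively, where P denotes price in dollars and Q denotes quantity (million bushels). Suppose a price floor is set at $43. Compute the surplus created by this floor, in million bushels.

In a free market, 327 - 7P = 4P - 3 gives the equilibrium P* = 30, Q* = 117.
Since 43 > 30, the floor is binding.
At P = 43: Qd = 327 - 7·43 = 26 and Qs = 4·43 - 3 = 169.
Surplus = Qs - Qd = 169 - 26 = 143.

143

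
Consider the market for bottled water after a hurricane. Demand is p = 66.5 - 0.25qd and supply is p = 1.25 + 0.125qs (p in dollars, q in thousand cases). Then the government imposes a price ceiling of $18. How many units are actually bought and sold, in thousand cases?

134

Rearranging demand gives qd = 266 - 4p; rearranging supply gives qs = 8p - 10. In a free market, 266 - 4p = 8p - 10 gives the equilibrium p* = 23, q* = 174.
Because the ceiling (18) lies below the market-clearing price, it is binding.
At p = 18: qd = 266 - 4·18 = 194 and qs = 8·18 - 10 = 134.
The quantity actually transacted is the short side, supply: 134.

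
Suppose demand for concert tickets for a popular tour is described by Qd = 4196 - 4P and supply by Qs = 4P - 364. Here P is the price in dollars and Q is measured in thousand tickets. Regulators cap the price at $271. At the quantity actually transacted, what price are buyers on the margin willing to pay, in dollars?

869

Setting quantity demanded equal to quantity supplied, 4196 - 4P = 4P - 364, gives P* = 570 and Q* = 1916.
The ceiling of 271 is below the equilibrium price 570, so it binds.
At P = 271: Qd = 4196 - 4·271 = 3112 and Qs = 4·271 - 364 = 720.
Only 720 units reach the market. On the demand curve, the marginal buyer's willingness to pay at Q = 720 is (4196 - 720)/4 = 869.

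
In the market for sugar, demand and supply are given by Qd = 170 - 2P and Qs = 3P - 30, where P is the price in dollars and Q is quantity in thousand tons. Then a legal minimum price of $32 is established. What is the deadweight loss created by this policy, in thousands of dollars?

Setting quantity demanded equal to quantity supplied, 170 - 2P = 3P - 30, gives P* = 40 and Q* = 90.
The floor of 32 is below the equilibrium price 40, so it is not binding; the market clears at P* = 40, Q* = 90.
Since the control does not bind, no trades are prevented and deadweight loss is zero.

0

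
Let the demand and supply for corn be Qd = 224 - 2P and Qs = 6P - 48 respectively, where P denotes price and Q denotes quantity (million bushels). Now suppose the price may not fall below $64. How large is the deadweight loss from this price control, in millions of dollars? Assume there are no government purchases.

1200

Setting quantity demanded equal to quantity supplied, 224 - 2P = 6P - 48, gives P* = 34 and Q* = 156.
Since 64 > 34, the floor is binding.
At P = 64: Qd = 224 - 2·64 = 96 and Qs = 6·64 - 48 = 336.
Quantity traded falls to 96. At Q = 96 the demand price is (224 - 96)/2 = 64 and the supply price is (48 + 96)/6 = 24.
Deadweight loss = ½ · (64 - 24) · (156 - 96) = ½ · 40 · 60 = 1200.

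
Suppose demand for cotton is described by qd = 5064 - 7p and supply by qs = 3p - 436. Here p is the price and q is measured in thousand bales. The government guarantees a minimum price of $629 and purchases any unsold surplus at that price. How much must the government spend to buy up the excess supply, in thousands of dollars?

496910

Equilibrium: 5064 - 7p = 3p - 436, so 5500 = 10p and p* = 550, q* = 1214.
The floor of 629 is above the equilibrium price 550, so it binds.
At p = 629: qd = 5064 - 7·629 = 661 and qs = 3·629 - 436 = 1451.
Surplus = qs - qd = 790.
Government expenditure = surplus × support price = 790 × 629 = 496910.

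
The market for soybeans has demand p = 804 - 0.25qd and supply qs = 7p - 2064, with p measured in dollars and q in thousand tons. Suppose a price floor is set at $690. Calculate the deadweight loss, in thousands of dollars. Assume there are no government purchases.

Rearranging demand gives qd = 3216 - 4p. Setting quantity demanded equal to quantity supplied, 3216 - 4p = 7p - 2064, gives p* = 480 and q* = 1296.
Since 690 > 480, the floor is binding.
At p = 690: qd = 3216 - 4·690 = 456 and qs = 7·690 - 2064 = 2766.
Quantity traded falls to 456. At q = 456 the demand price is (3216 - 456)/4 = 690 and the supply price is (2064 + 456)/7 = 360.
Deadweight loss = ½ · (690 - 360) · (1296 - 456) = ½ · 330 · 840 = 138600.

138600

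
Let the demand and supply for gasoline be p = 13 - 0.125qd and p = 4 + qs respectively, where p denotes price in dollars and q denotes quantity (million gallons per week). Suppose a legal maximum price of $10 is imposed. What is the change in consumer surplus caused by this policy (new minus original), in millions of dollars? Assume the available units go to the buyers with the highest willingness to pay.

11.75

Rearranging demand gives qd = 104 - 8p; rearranging supply gives qs = p - 4. In a free market, 104 - 8p = p - 4 gives the equilibrium p* = 12, q* = 8.
Because the ceiling (10) lies below the market-clearing price, it is binding.
At p = 10: qd = 104 - 8·10 = 24 and qs = 10 - 4 = 6.
Consumer surplus without the control is ½ · (13 - 12) · 8 = 4.
With the ceiling, 6 units are sold at 10 (assume they go to the highest-value buyers). The demand price at q = 6 is 12.25, so CS = ½ · [(13 - 10) + (12.25 - 10)] · 6 = 15.75.
Change in consumer surplus = 15.75 - 4 = 11.75.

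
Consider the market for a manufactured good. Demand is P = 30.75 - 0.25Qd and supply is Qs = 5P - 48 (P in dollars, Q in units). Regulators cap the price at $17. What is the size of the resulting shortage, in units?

Rearranging demand gives Qd = 123 - 4P. In a free market, 123 - 4P = 5P - 48 gives the equilibrium P* = 19, Q* = 47.
Since 17 < 19, the ceiling is binding.
At P = 17: Qd = 123 - 4·17 = 55 and Qs = 5·17 - 48 = 37.
Shortage = Qd - Qs = 55 - 37 = 18.

18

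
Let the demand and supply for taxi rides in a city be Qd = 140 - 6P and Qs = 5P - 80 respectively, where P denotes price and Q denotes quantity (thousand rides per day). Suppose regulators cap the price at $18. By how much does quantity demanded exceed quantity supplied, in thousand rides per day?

22

Setting quantity demanded equal to quantity supplied, 140 - 6P = 5P - 80, gives P* = 20 and Q* = 20.
Because the ceiling (18) lies below the market-clearing price, it is binding.
At P = 18: Qd = 140 - 6·18 = 32 and Qs = 5·18 - 80 = 10.
Shortage = Qd - Qs = 32 - 10 = 22.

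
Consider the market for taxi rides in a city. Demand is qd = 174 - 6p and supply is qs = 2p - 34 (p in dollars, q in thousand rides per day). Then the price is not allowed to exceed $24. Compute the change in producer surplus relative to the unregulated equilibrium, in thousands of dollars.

Equilibrium: 174 - 6p = 2p - 34, so 208 = 8p and p* = 26, q* = 18.
The ceiling of 24 is below the equilibrium price 26, so it binds.
At p = 24: qd = 174 - 6·24 = 30 and qs = 2·24 - 34 = 14.
Producer surplus without the control is ½ · (26 - 17) · 18 = 81.
With the ceiling, producers sell 14 units at 24, so PS = ½ · (24 - 17) · 14 = 49.
Change in producer surplus = 49 - 81 = -32.

-32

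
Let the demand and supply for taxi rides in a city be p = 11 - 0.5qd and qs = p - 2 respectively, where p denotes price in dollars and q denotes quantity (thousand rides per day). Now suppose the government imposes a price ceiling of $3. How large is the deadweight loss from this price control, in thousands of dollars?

Rearranging demand gives qd = 22 - 2p. Equilibrium: 22 - 2p = p - 2, so 24 = 3p and p* = 8, q* = 6.
The ceiling of 3 is below the equilibrium price 8, so it binds.
At p = 3: qd = 22 - 2·3 = 16 and qs = 3 - 2 = 1.
Quantity traded falls to 1. At q = 1 the demand price is (22 - 1)/2 = 10.5 and the supply price is 2 + 1 = 3.
Deadweight loss = ½ · (10.5 - 3) · (6 - 1) = ½ · 7.5 · 5 = 18.75.

18.75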